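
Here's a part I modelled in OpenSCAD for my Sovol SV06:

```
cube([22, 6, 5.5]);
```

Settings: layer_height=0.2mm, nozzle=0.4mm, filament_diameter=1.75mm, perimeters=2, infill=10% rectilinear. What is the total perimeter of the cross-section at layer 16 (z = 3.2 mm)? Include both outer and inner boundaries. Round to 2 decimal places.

56.00 mm

At z = 3.2 mm: the cube (footprint 22×6) is included at this height (perimeter 56.00 mm). Overall, the cross-section is a single solid region. Total boundary length (outer) = 56.00 mm.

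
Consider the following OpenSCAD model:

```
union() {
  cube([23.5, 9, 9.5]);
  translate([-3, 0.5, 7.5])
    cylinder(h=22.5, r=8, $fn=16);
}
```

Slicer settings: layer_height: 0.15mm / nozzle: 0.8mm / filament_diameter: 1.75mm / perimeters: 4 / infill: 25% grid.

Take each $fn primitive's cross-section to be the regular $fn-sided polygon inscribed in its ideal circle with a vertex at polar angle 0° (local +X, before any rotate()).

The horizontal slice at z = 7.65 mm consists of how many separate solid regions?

1

At z = 7.65 mm: the cube (footprint 23.5×9) is included at this height; the r=8 cylinder at (-3, 0.5) gives a regular 16-gon of circumradius 8 (constant along its height); Merging all regions: the regions partially overlap (shared area 28.35 mm²), so overlapping operands fuse into one piece — 1 connected region. The result has 1 disconnected region.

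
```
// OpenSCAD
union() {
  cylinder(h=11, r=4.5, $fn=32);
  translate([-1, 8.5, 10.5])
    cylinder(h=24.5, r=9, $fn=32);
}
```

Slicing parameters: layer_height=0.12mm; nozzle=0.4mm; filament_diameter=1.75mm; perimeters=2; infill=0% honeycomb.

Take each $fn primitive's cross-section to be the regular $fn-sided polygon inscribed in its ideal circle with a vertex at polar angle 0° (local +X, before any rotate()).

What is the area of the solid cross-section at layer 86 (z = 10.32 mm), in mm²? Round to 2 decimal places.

63.21 mm²

At z = 10.32 mm: the r=4.5 cylinder gives a regular 32-gon of circumradius 4.5 (constant along its height) (area = (32/2)·4.500²·sin(360°/32) = 63.21 mm²); the cylinder at (-1, 8.5) is absent (z outside [10.5, 35]); Merging all regions: only the r=4.5 cylinder is present, so the union is just that shape — area = 63.21 mm². Overall, the cross-section is a single solid region. Net area = 63.21 mm².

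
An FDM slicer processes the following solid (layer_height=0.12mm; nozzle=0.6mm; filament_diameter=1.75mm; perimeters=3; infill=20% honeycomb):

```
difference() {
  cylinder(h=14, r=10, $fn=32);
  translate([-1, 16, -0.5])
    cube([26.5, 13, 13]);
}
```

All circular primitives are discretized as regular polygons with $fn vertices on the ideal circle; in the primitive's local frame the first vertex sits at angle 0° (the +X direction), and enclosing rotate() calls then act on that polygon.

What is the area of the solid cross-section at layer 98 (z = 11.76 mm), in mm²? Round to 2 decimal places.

312.14 mm²

At z = 11.76 mm: the r=10 cylinder contributes a regular 32-gon of circumradius 10 (area = (32/2)·10.000²·sin(360°/32) = 312.14 mm²); the 26.5×13 cube at (-1, 16) contributes its full rectangle (area 344.50 mm²); After the difference (first − rest): starting from the r=10 cylinder (312.14 mm²), the 26.5×13 cube at (-1, 16) misses the remaining region (no effect) — area = 312.14 mm². Overall, the cross-section is a single solid region. Net area = 312.14 mm².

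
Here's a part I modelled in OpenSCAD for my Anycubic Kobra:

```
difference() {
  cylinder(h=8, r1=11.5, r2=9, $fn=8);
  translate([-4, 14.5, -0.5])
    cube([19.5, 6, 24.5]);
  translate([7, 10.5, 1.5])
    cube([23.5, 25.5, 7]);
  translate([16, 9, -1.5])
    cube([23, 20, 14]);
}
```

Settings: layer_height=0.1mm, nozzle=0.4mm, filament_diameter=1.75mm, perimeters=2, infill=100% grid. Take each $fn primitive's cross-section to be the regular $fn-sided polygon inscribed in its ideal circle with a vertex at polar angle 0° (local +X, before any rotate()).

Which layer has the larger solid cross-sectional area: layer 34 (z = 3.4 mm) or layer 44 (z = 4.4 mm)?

Layer 34 (z = 3.4): the cone: at t=0.425 of its height the radius interpolates to r₁+(r₂−r₁)t = 10.438, giving a regular 8-gon of that circumradius (area = (8/2)·10.438²·sin(360°/8) = 308.13 mm²); the cube at (-4, 14.5) is present — its section is the full 19.5×6 rectangle (area 117.00 mm²); the cube at (7, 10.5) is present — its section is the full 23.5×25.5 rectangle (area 599.25 mm²); the cube at (16, 9) is present — its section is the full 23×20 rectangle (area 460.00 mm²); Taking the first minus the rest: starting from the cone (308.13 mm²), the 19.5×6 cube at (-4, 14.5) misses the remaining region (no effect); the 23.5×25.5 cube at (7, 10.5) misses the remaining region (no effect); the 23×20 cube at (16, 9) misses the remaining region (no effect) — area = 308.13 mm². So its area = 308.13 mm². Layer 44 (z = 4.4): the cone contributes a regular 8-gon of circumradius 10.125 (interpolated between r1=11.5 and r2=9 at t=0.550) (area = (8/2)·10.125²·sin(360°/8) = 289.96 mm²); the 19.5×6 cube at (-4, 14.5) contributes its full rectangle (area 117.00 mm²); the cube at (7, 10.5) is present — its section is the full 23.5×25.5 rectangle (area 599.25 mm²); the cube at (16, 9) is present — its section is the full 23×20 rectangle (area 460.00 mm²); Subtracting the remaining from the first: starting from the cone (289.96 mm²), the 19.5×6 cube at (-4, 14.5) misses the remaining region (no effect); the 23.5×25.5 cube at (7, 10.5) misses the remaining region (no effect); the 23×20 cube at (16, 9) misses the remaining region (no effect) — area = 289.96 mm². So its area = 289.96 mm². Layer 34 is larger (308.13 vs 289.96 mm²).

layer 34 (z = 3.4 mm)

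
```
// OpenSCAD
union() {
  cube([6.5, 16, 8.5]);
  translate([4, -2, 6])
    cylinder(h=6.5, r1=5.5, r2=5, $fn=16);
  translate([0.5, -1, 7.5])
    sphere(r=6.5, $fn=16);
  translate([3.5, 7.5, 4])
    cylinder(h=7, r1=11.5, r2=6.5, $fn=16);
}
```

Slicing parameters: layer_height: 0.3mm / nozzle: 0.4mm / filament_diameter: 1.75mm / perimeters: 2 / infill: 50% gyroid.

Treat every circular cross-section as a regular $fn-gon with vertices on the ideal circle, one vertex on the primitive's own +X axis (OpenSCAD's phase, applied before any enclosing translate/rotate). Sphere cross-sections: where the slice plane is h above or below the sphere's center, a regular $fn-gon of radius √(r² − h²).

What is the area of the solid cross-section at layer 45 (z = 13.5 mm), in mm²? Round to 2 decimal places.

19.13 mm²

At z = 13.5 mm: the cube is not intersected at this z (z outside [0, 8.5]); the cone at (4, -2) is not intersected at this z (z outside [6, 12.5]); the r=6.5 sphere at (0.5, -1) slices to a regular 16-gon of circumradius 2.500 (√(r²−h²) with h=6 from center) (area = (16/2)·2.500²·sin(360°/16) = 19.13 mm²); the cone at (3.5, 7.5) is absent (z outside [4, 11]); Combining (union): only the r=6.5 sphere at (0.5, -1) is present, so the union is just that shape — area = 19.13 mm². Overall, the cross-section is a single solid region. Net area = 19.13 mm².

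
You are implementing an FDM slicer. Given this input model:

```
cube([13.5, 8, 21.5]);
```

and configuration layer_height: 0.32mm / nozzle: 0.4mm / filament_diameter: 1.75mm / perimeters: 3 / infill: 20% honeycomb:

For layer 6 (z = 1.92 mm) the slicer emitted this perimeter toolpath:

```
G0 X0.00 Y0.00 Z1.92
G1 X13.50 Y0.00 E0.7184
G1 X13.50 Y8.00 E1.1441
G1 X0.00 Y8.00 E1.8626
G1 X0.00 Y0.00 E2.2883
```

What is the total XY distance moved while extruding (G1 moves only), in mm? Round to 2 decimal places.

Sum the Euclidean lengths of each G1 segment: total = 43.00 mm.

43.00 mm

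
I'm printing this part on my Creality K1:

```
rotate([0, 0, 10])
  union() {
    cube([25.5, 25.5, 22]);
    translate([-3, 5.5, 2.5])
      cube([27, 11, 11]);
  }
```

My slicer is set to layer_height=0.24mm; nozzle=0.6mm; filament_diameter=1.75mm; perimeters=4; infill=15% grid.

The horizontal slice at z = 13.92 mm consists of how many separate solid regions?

1

At z = 13.92 mm: the cube is present — its section is the full 25.5×25.5 rectangle; the cube at (-3, 5.5) is absent (z outside [2.5, 13.5]); Taking the union: only the 25.5×25.5 cube is present, so the union is just that shape — 1 connected region; (rotated 10° about Z; rotation is an isometry so areas/perimeters/island counts are preserved). The result has 1 disconnected region.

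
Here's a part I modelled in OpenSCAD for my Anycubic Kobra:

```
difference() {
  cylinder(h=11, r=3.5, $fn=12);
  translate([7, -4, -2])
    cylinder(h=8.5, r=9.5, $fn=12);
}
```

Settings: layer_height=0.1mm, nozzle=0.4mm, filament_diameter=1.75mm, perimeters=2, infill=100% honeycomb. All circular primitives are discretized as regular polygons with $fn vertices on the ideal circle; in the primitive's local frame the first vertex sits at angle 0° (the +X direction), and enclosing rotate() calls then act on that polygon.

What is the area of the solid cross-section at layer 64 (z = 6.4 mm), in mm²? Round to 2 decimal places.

At z = 6.4 mm: the r=3.5 cylinder gives a regular 12-gon of circumradius 3.5 (constant along its height) (area = (12/2)·3.500²·sin(360°/12) = 36.75 mm²); the r=9.5 cylinder at (7, -4) gives a regular 12-gon of circumradius 9.5 (constant along its height) (area = (12/2)·9.500²·sin(360°/12) = 270.75 mm²); Taking the first minus the rest: starting from the r=3.5 cylinder (36.75 mm²), the r=9.5 cylinder at (7, -4) partially overlaps it — only the 25.08 mm² overlap (of its 270.75 mm²) is removed, clipping the outline — area = 11.67 mm². Overall, the cross-section is a single solid region. Net area = 11.67 mm².

11.67 mm²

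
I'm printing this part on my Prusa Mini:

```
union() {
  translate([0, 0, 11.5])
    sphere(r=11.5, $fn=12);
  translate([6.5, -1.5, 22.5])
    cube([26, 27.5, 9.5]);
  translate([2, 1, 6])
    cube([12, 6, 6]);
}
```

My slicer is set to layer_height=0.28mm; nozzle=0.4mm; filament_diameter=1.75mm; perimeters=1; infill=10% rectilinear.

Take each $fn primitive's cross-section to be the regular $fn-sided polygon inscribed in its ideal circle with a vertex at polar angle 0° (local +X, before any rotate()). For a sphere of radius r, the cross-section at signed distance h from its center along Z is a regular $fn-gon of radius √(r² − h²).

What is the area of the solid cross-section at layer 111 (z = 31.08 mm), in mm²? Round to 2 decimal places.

At z = 31.08 mm: the sphere is not intersected at this z (|z−center|=19.580 > r=11.5); the 26×27.5 cube at (6.5, -1.5) contributes its full rectangle (area 715.00 mm²); the cube at (2, 1) does not reach this height (z outside [6, 12]); Taking the union: only the 26×27.5 cube at (6.5, -1.5) is present, so the union is just that shape — area = 715.00 mm². Overall, the cross-section is a single solid region. Net area = 715.00 mm².

715.00 mm²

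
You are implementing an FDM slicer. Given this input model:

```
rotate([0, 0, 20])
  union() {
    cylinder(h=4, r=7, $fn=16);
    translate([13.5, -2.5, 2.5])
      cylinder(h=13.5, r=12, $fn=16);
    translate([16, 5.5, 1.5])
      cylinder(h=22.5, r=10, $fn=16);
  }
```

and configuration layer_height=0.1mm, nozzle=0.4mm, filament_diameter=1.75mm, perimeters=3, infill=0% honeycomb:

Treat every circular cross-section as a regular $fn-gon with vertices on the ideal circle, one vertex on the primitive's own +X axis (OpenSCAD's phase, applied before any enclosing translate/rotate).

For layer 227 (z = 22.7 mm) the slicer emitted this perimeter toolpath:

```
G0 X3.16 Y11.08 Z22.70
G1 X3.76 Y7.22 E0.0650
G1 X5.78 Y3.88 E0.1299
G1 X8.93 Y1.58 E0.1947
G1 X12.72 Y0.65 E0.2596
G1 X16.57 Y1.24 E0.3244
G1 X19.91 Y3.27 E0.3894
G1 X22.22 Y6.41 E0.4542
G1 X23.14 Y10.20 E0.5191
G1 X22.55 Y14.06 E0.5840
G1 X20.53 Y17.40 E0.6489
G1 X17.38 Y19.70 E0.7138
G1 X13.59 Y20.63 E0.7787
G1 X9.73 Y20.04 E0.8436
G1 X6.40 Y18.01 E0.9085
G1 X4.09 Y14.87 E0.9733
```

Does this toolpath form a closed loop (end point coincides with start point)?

Start point (G0): (3.16, 11.08). End point (last G1): the path does not return to the start — open.

no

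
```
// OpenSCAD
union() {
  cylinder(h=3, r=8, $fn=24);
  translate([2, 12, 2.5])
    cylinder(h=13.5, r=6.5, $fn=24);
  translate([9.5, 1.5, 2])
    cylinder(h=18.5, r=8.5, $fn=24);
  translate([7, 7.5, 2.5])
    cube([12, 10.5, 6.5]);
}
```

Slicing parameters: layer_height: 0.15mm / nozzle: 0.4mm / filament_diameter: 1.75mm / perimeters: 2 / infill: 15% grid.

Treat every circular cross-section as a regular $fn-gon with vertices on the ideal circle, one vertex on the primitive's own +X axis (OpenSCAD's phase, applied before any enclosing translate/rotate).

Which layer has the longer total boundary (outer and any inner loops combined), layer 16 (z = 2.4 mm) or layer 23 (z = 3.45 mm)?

layer 23 (z = 3.45 mm)

Layer 16 (z = 2.4): the r=8 cylinder contributes a regular 24-gon of circumradius 8 (perimeter = 2·24·8.000·sin(180°/24) = 50.12 mm); the cylinder at (2, 12) is absent (z outside [2.5, 16]); the r=8.5 cylinder at (9.5, 1.5) contributes a regular 24-gon of circumradius 8.5 (perimeter = 2·24·8.500·sin(180°/24) = 53.25 mm); the cube at (7, 7.5) is not intersected at this z (z outside [2.5, 9]); Combining (union): the regions partially overlap (shared area 63.13 mm²), so the edge portions inside another operand are dropped and the merged outline is re-measured after clipping — boundary = 72.30 mm. So its perimeter = 72.30 mm. Layer 23 (z = 3.45): the cylinder is absent (z outside [0, 3]); the r=6.5 cylinder at (2, 12) gives a regular 24-gon of circumradius 6.5 (constant along its height) (perimeter = 2·24·6.500·sin(180°/24) = 40.72 mm); the cylinder at (9.5, 1.5): section is a regular 24-gon, circumradius r=8.5 (perimeter = 2·24·8.500·sin(180°/24) = 53.25 mm); the cube at (7, 7.5) (footprint 12×10.5) is included at this height (perimeter 45.00 mm); Taking the union: the regions partially overlap (shared area 33.06 mm²), so the edge portions inside another operand are dropped and the merged outline is re-measured after clipping — boundary = 91.51 mm. So its perimeter = 91.51 mm. Layer 23 is larger (91.51 vs 72.30 mm).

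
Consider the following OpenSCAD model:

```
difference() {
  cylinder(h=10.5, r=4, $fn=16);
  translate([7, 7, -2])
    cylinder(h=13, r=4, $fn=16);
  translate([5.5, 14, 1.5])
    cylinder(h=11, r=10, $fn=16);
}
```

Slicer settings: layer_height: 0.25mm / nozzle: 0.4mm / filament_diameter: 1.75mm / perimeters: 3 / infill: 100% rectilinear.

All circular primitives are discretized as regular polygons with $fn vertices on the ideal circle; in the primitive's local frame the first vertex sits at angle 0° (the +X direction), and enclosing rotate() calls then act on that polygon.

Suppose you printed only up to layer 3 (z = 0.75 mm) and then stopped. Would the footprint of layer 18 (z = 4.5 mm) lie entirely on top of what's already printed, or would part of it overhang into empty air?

Compare the two slices. At z = 0.75: the cylinder: section is a regular 16-gon, circumradius r=4 (area = (16/2)·4.000²·sin(360°/16) = 48.98 mm²); the cylinder at (7, 7): section is a regular 16-gon, circumradius r=4 (area = (16/2)·4.000²·sin(360°/16) = 48.98 mm²); the cylinder at (5.5, 14) does not reach this height (z outside [1.5, 12.5]); Subtracting the remaining from the first: starting from the r=4 cylinder (48.98 mm²), the r=4 cylinder at (7, 7) misses the remaining region (no effect) — area = 48.98 mm². At z = 4.5: the r=4 cylinder gives a regular 16-gon of circumradius 4 (constant along its height) (area = (16/2)·4.000²·sin(360°/16) = 48.98 mm²); the r=4 cylinder at (7, 7) gives a regular 16-gon of circumradius 4 (constant along its height) (area = (16/2)·4.000²·sin(360°/16) = 48.98 mm²); the r=10 cylinder at (5.5, 14) contributes a regular 16-gon of circumradius 10 (area = (16/2)·10.000²·sin(360°/16) = 306.15 mm²); Taking the first minus the rest: starting from the r=4 cylinder (48.98 mm²), the r=4 cylinder at (7, 7) misses the remaining region (no effect); the r=10 cylinder at (5.5, 14) misses the remaining region (no effect) — area = 48.98 mm². Checking containment: the cross-section at z = 4.5 is a subset of the cross-section at z = 0.75.

entirely on top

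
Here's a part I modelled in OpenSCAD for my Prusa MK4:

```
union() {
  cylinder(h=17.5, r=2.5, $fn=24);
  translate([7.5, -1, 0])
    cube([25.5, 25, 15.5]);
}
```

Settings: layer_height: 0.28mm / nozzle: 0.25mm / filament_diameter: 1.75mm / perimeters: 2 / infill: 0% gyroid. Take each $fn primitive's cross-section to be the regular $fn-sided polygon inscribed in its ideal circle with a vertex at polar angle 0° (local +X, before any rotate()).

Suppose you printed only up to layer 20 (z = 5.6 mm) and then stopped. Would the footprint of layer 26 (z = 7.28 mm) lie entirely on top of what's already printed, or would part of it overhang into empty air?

Compare the two slices. At z = 5.6: the r=2.5 cylinder contributes a regular 24-gon of circumradius 2.5 (area = (24/2)·2.500²·sin(360°/24) = 19.41 mm²); the cube at (7.5, -1) is present — its section is the full 25.5×25 rectangle (area 637.50 mm²); Combining (union): the 2 present regions are separate (no shared area or edge), so areas and boundary lengths simply add and each stays a separate island — area = 656.91 mm². At z = 7.28: the r=2.5 cylinder contributes a regular 24-gon of circumradius 2.5 (area = (24/2)·2.500²·sin(360°/24) = 19.41 mm²); the cube at (7.5, -1) is present — its section is the full 25.5×25 rectangle (area 637.50 mm²); Combining (union): the 2 present regions are separate (no shared area or edge), so areas and boundary lengths simply add and each stays a separate island — area = 656.91 mm². Checking containment: the cross-section at z = 7.28 is a subset of the cross-section at z = 5.6.

entirely on top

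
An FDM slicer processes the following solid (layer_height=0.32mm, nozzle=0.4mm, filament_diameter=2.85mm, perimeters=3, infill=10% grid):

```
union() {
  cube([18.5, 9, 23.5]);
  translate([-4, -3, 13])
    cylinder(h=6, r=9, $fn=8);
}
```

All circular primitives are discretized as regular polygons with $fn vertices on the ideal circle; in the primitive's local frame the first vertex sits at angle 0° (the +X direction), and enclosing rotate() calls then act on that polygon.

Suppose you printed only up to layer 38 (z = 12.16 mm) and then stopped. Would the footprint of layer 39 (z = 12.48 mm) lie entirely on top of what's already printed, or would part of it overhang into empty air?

Compare the two slices. At z = 12.16: the cube is present — its section is the full 18.5×9 rectangle (area 166.50 mm²); the cylinder at (-4, -3) is not intersected at this z (z outside [13, 19]); Merging all regions: only the 18.5×9 cube is present, so the union is just that shape — area = 166.50 mm². At z = 12.48: the 18.5×9 cube contributes its full rectangle (area 166.50 mm²); the cylinder at (-4, -3) is absent (z outside [13, 19]); Taking the union: only the 18.5×9 cube is present, so the union is just that shape — area = 166.50 mm². Checking containment: the cross-section at z = 12.48 is a subset of the cross-section at z = 12.16.

entirely on top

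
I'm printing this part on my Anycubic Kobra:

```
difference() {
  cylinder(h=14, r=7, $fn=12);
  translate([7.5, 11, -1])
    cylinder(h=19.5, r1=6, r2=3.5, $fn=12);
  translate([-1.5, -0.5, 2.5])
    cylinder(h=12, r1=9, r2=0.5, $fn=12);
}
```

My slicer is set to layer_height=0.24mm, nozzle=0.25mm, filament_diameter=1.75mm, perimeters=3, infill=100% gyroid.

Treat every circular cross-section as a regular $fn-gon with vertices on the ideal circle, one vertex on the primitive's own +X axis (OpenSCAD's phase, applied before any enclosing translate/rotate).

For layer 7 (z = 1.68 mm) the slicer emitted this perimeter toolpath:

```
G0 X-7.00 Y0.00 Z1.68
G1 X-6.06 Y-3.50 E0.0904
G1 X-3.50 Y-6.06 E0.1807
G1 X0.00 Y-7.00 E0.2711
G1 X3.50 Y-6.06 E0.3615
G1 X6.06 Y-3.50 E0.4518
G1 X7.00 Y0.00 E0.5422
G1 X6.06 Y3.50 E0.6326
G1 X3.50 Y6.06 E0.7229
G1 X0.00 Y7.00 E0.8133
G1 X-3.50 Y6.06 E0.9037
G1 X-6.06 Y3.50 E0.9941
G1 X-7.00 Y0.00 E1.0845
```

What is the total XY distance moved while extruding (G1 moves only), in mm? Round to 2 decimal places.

43.47 mm

Sum the Euclidean lengths of each G1 segment: total = 43.47 mm.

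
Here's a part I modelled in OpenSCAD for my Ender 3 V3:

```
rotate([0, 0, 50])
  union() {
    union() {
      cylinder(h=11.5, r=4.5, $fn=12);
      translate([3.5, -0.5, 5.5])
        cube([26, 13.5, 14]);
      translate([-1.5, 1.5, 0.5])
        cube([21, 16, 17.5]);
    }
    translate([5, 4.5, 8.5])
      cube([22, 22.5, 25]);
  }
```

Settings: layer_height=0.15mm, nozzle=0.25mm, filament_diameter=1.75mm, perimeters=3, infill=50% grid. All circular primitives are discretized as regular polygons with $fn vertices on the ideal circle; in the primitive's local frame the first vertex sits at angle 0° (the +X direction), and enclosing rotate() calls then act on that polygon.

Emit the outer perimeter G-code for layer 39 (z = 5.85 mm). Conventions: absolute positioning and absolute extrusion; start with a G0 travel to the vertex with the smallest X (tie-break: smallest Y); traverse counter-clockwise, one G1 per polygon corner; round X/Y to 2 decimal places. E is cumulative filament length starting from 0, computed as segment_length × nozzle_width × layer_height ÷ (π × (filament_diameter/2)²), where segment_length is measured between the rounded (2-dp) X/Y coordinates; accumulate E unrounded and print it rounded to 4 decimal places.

At z = 5.85 mm: the r=4.5 cylinder gives a regular 12-gon of circumradius 4.5 (constant along its height); the cube at (3.5, -0.5) (footprint 26×13.5) is included at this height; the cube at (-1.5, 1.5) is present — its section is the full 21×16 rectangle; Merging all regions: the regions partially overlap (shared area 198.60 mm²), so overlapping operands fuse into one piece — 1 connected region; the cube at (5, 4.5) is absent (z outside [8.5, 33.5]); Taking the union: only that combined region is present, so the union is just that shape — 1 connected region; (whole slice rotated 50° about Z — lengths, areas and connectivity unchanged). The outline is a single polygon with 15 vertices. Extrusion per mm of travel: 0.25 × 0.15 / (π × 0.875²) = 0.015591. Accumulating E over each segment gives final E = 1.6596.

G0 X-14.37 Y10.10 Z5.85
G1 X-4.10 Y1.49 E0.2089
G1 X-4.43 Y0.78 E0.2211
G1 X-4.23 Y-1.54 E0.2575
G1 X-2.89 Y-3.45 E0.2938
G1 X-0.78 Y-4.43 E0.3301
G1 X1.54 Y-4.23 E0.3664
G1 X3.45 Y-2.89 E0.4028
G1 X4.43 Y-0.78 E0.4391
G1 X4.23 Y1.54 E0.4754
G1 X3.19 Y3.02 E0.5036
G1 X19.35 Y22.28 E0.8955
G1 X9.00 Y30.95 E1.1060
G1 X2.58 Y23.29 E1.2619
G1 X-0.87 Y26.19 E1.3321
G1 X-14.37 Y10.10 E1.6596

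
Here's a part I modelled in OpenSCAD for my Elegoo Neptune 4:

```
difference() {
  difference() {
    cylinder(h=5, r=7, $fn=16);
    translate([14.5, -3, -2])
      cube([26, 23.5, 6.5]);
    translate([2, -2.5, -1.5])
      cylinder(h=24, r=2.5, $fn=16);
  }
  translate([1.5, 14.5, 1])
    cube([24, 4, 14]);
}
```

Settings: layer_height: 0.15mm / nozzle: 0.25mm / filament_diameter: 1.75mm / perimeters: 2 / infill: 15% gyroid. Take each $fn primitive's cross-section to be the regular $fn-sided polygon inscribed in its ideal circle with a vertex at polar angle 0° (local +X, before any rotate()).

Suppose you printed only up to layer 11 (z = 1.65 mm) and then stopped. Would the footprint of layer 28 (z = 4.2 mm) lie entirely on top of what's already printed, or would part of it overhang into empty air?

Compare the two slices. At z = 1.65: the r=7 cylinder contributes a regular 16-gon of circumradius 7 (area = (16/2)·7.000²·sin(360°/16) = 150.01 mm²); the cube at (14.5, -3) is present — its section is the full 26×23.5 rectangle (area 611.00 mm²); the r=2.5 cylinder at (2, -2.5) gives a regular 16-gon of circumradius 2.5 (constant along its height) (area = (16/2)·2.500²·sin(360°/16) = 19.13 mm²); After the difference (first − rest): starting from the r=7 cylinder (150.01 mm²), the 26×23.5 cube at (14.5, -3) misses the remaining region (no effect); the r=2.5 cylinder at (2, -2.5) lies wholly inside it (removes its full 19.13 mm² and its 15.61 mm outline becomes a hole wall) — area = 130.88 mm²; the cube at (1.5, 14.5) (footprint 24×4) is included at this height (area 96.00 mm²); After the difference (first − rest): starting from the result so far (130.88 mm²), the 24×4 cube at (1.5, 14.5) misses the remaining region (no effect) — area = 130.88 mm². At z = 4.2: the cylinder: section is a regular 16-gon, circumradius r=7 (area = (16/2)·7.000²·sin(360°/16) = 150.01 mm²); the cube at (14.5, -3) is present — its section is the full 26×23.5 rectangle (area 611.00 mm²); the cylinder at (2, -2.5): section is a regular 16-gon, circumradius r=2.5 (area = (16/2)·2.500²·sin(360°/16) = 19.13 mm²); Taking the first minus the rest: starting from the r=7 cylinder (150.01 mm²), the 26×23.5 cube at (14.5, -3) misses the remaining region (no effect); the r=2.5 cylinder at (2, -2.5) lies wholly inside it (removes its full 19.13 mm² and its 15.61 mm outline becomes a hole wall) — area = 130.88 mm²; the cube at (1.5, 14.5) (footprint 24×4) is included at this height (area 96.00 mm²); Subtracting the remaining from the first: starting from the result so far (130.88 mm²), the 24×4 cube at (1.5, 14.5) misses the remaining region (no effect) — area = 130.88 mm². Checking containment: the cross-section at z = 4.2 is a subset of the cross-section at z = 1.65.

entirely on top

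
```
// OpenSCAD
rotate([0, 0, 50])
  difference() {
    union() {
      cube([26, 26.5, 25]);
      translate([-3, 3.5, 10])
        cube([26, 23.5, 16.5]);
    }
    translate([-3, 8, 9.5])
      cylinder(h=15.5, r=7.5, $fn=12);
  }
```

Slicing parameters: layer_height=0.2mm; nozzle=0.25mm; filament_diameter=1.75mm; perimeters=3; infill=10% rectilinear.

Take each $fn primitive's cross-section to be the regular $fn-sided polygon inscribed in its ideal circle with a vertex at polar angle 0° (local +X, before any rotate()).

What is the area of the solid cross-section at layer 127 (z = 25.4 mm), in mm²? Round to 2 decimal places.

611.00 mm²

At z = 25.4 mm: the cube is absent (z outside [0, 25]); the 26×23.5 cube at (-3, 3.5) contributes its full rectangle (area 611.00 mm²); Merging all regions: only the 26×23.5 cube at (-3, 3.5) is present, so the union is just that shape — area = 611.00 mm²; the cylinder at (-3, 8) is absent (z outside [9.5, 25]); Taking the first minus the rest: none of the subtracted shapes is present at this height, so the result so far is unchanged — area = 611.00 mm²; (rotated 50° about Z; rotation is an isometry so areas/perimeters/island counts are preserved). Overall, the cross-section is a single solid region. Net area = 611.00 mm².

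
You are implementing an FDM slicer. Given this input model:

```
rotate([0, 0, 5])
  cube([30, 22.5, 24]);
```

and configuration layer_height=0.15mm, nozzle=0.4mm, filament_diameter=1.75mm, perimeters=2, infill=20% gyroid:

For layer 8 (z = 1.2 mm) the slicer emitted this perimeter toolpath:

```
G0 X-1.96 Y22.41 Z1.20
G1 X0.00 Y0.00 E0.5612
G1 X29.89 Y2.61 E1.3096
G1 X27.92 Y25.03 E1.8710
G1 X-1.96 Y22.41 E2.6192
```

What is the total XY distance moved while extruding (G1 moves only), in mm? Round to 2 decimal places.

Sum the Euclidean lengths of each G1 segment: total = 105.00 mm.

105.00 mm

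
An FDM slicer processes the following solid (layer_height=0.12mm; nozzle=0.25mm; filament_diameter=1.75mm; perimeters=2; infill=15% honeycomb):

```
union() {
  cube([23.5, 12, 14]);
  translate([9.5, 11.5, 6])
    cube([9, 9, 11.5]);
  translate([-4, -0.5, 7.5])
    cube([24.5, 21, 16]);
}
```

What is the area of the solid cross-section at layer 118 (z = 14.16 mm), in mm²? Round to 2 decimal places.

At z = 14.16 mm: the cube is not intersected at this z (z outside [0, 14]); the 9×9 cube at (9.5, 11.5) contributes its full rectangle (area 81.00 mm²); the 24.5×21 cube at (-4, -0.5) contributes its full rectangle (area 514.50 mm²); Taking the union: the 9×9 cube at (9.5, 11.5) lies entirely inside the 24.5×21 cube at (-4, -0.5), so the union is just the 24.5×21 cube at (-4, -0.5) — area = 514.50 mm². Overall, the cross-section is a single solid region. Net area = 514.50 mm².

514.50 mm²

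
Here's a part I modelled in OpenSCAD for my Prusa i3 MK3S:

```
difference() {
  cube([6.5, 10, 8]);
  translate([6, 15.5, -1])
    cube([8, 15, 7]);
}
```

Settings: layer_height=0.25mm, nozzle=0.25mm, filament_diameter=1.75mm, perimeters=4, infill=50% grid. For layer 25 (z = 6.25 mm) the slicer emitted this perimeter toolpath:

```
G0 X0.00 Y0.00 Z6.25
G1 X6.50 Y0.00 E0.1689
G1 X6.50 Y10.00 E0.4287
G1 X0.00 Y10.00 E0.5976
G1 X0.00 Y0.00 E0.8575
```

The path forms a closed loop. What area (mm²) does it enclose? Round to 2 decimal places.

Apply the shoelace formula to the sequence of (X, Y) vertices; enclosed area = 65.00 mm².

65.00 mm²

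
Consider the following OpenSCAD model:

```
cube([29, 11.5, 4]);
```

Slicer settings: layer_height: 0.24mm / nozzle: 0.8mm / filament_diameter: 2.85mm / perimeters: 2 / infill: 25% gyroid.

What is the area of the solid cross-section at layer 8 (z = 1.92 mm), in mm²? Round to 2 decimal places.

At z = 1.92 mm: the cube (footprint 29×11.5) is included at this height (area 333.50 mm²). Overall, the cross-section is a single solid region. Net area = 333.50 mm².

333.50 mm²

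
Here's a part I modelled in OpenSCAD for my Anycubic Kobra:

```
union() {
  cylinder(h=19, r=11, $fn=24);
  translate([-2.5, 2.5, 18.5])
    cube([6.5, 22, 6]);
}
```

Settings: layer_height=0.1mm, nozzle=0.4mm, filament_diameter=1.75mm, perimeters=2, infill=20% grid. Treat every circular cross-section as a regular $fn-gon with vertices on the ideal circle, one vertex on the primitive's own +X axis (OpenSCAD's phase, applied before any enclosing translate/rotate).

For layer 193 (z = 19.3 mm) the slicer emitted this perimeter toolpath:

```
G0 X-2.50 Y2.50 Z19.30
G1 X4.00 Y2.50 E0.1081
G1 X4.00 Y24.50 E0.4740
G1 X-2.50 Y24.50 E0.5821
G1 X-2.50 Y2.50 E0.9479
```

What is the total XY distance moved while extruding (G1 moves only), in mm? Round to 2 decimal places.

57.00 mm

Sum the Euclidean lengths of each G1 segment: total = 57.00 mm.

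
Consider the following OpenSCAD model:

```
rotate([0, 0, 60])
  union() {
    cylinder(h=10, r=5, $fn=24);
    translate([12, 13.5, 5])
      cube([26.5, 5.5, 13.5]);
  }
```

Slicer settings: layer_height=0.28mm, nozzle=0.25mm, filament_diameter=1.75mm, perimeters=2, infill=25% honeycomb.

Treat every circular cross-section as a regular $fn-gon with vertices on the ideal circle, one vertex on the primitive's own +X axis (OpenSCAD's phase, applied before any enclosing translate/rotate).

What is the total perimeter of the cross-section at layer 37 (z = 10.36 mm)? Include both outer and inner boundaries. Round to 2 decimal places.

64.00 mm

At z = 10.36 mm: the cylinder does not reach this height (z outside [0, 10]); the cube at (12, 13.5) is present — its section is the full 26.5×5.5 rectangle (perimeter 64.00 mm); Taking the union: only the 26.5×5.5 cube at (12, 13.5) is present, so the union is just that shape — boundary = 64.00 mm; (whole slice rotated 60° about Z — lengths, areas and connectivity unchanged). Overall, the cross-section is a single solid region. Total boundary length (outer) = 64.00 mm.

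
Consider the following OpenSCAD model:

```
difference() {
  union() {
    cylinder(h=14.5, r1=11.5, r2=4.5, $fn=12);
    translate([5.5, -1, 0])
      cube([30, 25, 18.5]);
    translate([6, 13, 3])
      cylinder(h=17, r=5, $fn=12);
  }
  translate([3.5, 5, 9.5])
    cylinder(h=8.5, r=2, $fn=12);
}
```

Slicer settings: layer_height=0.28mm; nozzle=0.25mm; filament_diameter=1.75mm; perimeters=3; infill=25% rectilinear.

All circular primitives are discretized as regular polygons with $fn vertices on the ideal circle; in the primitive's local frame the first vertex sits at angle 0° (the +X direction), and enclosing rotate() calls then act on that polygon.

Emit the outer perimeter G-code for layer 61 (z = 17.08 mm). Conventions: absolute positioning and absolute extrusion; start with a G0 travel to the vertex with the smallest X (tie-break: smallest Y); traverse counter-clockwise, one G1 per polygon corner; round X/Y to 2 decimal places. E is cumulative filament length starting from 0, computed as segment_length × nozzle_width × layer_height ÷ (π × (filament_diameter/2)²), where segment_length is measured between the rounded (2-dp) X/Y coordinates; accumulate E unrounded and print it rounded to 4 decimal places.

G0 X1.00 Y13.00 Z17.08
G1 X1.67 Y10.50 E0.0753
G1 X3.50 Y8.67 E0.1506
G1 X5.50 Y8.13 E0.2109
G1 X5.50 Y-1.00 E0.4766
G1 X35.50 Y-1.00 E1.3497
G1 X35.50 Y24.00 E2.0773
G1 X5.50 Y24.00 E2.9504
G1 X5.50 Y17.87 E3.1288
G1 X3.50 Y17.33 E3.1890
G1 X1.67 Y15.50 E3.2644
G1 X1.00 Y13.00 E3.3397

At z = 17.08 mm: the cone is not intersected at this z (z outside [0, 14.5]); the cube at (5.5, -1) is present — its section is the full 30×25 rectangle; the r=5 cylinder at (6, 13) contributes a regular 12-gon of circumradius 5; Combining (union): the regions partially overlap (shared area 42.43 mm²), so overlapping operands fuse into one piece — 1 connected region; the r=2 cylinder at (3.5, 5) gives a regular 12-gon of circumradius 2 (constant along its height); After the difference (first − rest): starting from that combined region, the r=2 cylinder at (3.5, 5) misses the remaining region (no effect) — 1 connected region. The outline is a single polygon with 11 vertices. Extrusion per mm of travel: 0.25 × 0.28 / (π × 0.875²) = 0.029103. Accumulating E over each segment gives final E = 3.3397.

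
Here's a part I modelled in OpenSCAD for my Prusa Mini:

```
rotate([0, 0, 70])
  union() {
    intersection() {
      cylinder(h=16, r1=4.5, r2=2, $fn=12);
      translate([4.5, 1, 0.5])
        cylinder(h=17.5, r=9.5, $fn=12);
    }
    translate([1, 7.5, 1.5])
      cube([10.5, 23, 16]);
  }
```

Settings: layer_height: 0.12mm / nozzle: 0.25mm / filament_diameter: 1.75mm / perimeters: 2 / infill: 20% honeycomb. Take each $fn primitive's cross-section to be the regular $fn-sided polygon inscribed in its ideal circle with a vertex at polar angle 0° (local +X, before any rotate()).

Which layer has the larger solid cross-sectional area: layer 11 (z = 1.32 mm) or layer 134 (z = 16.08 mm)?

Layer 11 (z = 1.32): the cone (r1=4.5→r2=2) has section circumradius 4.294 here — a regular 12-gon (area = (12/2)·4.294²·sin(360°/12) = 55.31 mm²); the r=9.5 cylinder at (4.5, 1) contributes a regular 12-gon of circumradius 9.5 (area = (12/2)·9.500²·sin(360°/12) = 270.75 mm²); Keeping only the common overlap: the cone lies inside the r=9.5 cylinder at (4.5, 1), so it is kept whole — area = 55.31 mm²; the cube at (1, 7.5) is absent (z outside [1.5, 17.5]); Combining (union): only the result so far is present, so the union is just that shape — area = 55.31 mm²; (rotated 70° about Z; rotation is an isometry so areas/perimeters/island counts are preserved). So its area = 55.31 mm². Layer 134 (z = 16.08): the cone is absent (z outside [0, 16]); the r=9.5 cylinder at (4.5, 1) contributes a regular 12-gon of circumradius 9.5 (area = (12/2)·9.500²·sin(360°/12) = 270.75 mm²); After intersecting: at least one operand is absent at this height, so nothing remains; the cube at (1, 7.5) (footprint 10.5×23) is included at this height (area 241.50 mm²); Combining (union): only the 10.5×23 cube at (1, 7.5) is present, so the union is just that shape — area = 241.50 mm²; (rotated 70° about Z; rotation is an isometry so areas/perimeters/island counts are preserved). So its area = 241.50 mm². Layer 134 is larger (241.50 vs 55.31 mm²).

layer 134 (z = 16.08 mm)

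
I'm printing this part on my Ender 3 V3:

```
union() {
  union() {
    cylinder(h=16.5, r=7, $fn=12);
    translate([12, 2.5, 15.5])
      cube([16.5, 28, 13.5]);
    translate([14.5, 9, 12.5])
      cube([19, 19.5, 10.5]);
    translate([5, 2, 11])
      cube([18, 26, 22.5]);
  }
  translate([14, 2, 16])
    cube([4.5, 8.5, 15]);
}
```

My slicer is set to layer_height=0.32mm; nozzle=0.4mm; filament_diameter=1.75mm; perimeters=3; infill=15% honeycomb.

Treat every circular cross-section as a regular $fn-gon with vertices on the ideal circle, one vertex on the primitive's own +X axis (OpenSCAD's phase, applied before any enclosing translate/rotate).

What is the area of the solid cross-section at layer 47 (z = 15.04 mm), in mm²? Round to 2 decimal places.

821.54 mm²

At z = 15.04 mm: the cylinder: section is a regular 12-gon, circumradius r=7 (area = (12/2)·7.000²·sin(360°/12) = 147.00 mm²); the cube at (12, 2.5) does not reach this height (z outside [15.5, 29]); the cube at (14.5, 9) is present — its section is the full 19×19.5 rectangle (area 370.50 mm²); the cube at (5, 2) (footprint 18×26) is included at this height (area 468.00 mm²); Combining (union): the regions partially overlap — summed areas 985.50 mm² minus the doubly-counted overlap 163.96 mm² gives 821.54 mm² — area = 821.54 mm²; the cube at (14, 2) does not reach this height (z outside [16, 31]); Merging all regions: only the result so far is present, so the union is just that shape — area = 821.54 mm². Overall, the cross-section is a single solid region. Net area = 821.54 mm².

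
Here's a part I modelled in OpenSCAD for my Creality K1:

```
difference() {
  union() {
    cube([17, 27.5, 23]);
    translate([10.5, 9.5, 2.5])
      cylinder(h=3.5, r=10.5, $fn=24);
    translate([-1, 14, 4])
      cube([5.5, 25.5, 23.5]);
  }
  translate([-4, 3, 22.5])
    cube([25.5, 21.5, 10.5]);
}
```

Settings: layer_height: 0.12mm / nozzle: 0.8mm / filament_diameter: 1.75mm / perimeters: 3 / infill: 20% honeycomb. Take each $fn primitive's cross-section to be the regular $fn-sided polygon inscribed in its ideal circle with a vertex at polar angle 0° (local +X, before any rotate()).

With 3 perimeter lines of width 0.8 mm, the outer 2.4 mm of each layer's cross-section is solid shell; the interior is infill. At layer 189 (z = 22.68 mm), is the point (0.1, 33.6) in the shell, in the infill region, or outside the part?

shell

At z = 22.68 mm: the 17×27.5 cube contributes its full rectangle; the cylinder at (10.5, 9.5) does not reach this height (z outside [2.5, 6]); the cube at (-1, 14) is present — its section is the full 5.5×25.5 rectangle; Merging all regions: the regions partially overlap (shared area 60.75 mm²), so overlapping operands fuse into one piece — 1 connected region; the cube at (-4, 3) (footprint 25.5×21.5) is included at this height; Taking the first minus the rest: starting from the result so far, the 25.5×21.5 cube at (-4, 3) partially overlaps it — only the 376.00 mm² overlap (of its 548.25 mm²) is removed, clipping the outline — 2 connected regions. Overall, the cross-section has 2 separate islands. The nearest boundary edge runs (-1.00, 24.50)→(-1.00, 39.50); distance from the point to it = 1.10 mm. (Shell/infill is judged within the island containing the point — the largest one.) The point is inside the cross-section, 1.10 mm from the nearest boundary — within the 2.4 mm shell band (3 × 0.8).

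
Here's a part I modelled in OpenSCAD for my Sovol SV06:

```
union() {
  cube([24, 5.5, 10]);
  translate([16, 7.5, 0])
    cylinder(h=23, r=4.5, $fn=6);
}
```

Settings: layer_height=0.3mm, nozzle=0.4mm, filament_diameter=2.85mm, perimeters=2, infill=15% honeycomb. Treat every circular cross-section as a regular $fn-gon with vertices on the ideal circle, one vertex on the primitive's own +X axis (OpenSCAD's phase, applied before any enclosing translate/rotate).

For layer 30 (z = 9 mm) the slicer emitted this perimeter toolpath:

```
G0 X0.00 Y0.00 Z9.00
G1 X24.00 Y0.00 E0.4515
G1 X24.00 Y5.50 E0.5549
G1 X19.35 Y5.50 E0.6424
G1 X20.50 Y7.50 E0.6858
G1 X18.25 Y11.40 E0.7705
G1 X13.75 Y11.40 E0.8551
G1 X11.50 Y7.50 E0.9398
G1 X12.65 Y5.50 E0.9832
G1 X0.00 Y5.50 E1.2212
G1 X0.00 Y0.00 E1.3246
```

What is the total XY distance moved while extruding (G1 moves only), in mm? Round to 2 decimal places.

70.42 mm

Sum the Euclidean lengths of each G1 segment: total = 70.42 mm.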